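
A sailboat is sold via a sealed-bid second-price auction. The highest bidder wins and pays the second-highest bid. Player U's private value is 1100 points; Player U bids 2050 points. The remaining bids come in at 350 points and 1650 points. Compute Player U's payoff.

Payoff = -550 points.

Highest competing bid: 1650 points.
Player U's bid 2050 points is the highest overall, so Player U wins and pays the second-highest bid, 1650 points.
Payoff = value − price = 1100 points − 1650 points = -550 points.
Overbidding won the item at a price above value — truthful bidding would have avoided this loss.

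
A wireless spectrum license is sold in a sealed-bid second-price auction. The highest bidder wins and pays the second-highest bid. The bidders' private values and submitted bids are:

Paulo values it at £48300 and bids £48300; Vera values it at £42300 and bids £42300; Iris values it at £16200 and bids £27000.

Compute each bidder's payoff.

Paulo £6000, Vera £0, Iris £0.

Sorted high to low: Paulo £48300; Vera £42300; Iris £27000.
Paulo has the top bid and wins; the price is the second-highest bid, £42300.
Paulo's payoff = £48300 − £42300 = £6000. All other bidders lose, so their payoff is 0.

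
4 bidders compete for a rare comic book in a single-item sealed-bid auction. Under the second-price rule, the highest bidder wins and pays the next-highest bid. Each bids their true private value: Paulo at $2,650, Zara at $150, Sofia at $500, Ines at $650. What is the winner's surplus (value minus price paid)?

Ordered from highest: Paulo $2,650 > Ines $650 > Sofia $500 > Zara $150.
Paulo wins with the top bid and pays the second-highest, $650.
Surplus = $2,650 − $650 = $2,000.

Surplus = $2,000.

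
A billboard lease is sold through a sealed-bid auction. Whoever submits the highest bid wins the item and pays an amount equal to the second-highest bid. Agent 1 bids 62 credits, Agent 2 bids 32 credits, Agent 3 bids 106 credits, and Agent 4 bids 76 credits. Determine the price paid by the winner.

76 credits

Ordered from highest: Agent 3 106 credits; Agent 4 76 credits; Agent 1 62 credits; Agent 2 32 credits.
Agent 3 has the highest bid, so Agent 3 wins.
The second-highest bid is 76 credits, so that is what Agent 3 pays.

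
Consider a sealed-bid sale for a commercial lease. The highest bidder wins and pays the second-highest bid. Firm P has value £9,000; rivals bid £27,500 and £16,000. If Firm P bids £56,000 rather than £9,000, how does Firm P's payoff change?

The highest competing bid is £27,500.
Bidding truthfully at £9,000: the top bid is £27,500 (a rival), so Firm P loses. Payoff = £0.
Bidding £56,000: Firm P has the top bid, wins, and pays the second-highest bid £27,500. Payoff = £9,000 − £27,500 = -£18,500.
Change = -£18,500 − £0 = -£18,500.

-£18,500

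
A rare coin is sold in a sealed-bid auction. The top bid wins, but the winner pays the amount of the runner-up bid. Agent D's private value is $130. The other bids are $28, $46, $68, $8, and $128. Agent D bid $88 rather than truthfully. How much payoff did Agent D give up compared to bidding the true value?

The highest competing bid is $128.
Bidding truthfully at $130: Agent D has the top bid, wins, and pays the second-highest bid $128. Payoff = $130 − $128 = $2.
Bidding $88: the top bid is $128 (a rival), so Agent D loses. Payoff = $0.
Regret = truthful payoff − actual payoff = $2 − $0 = $2.
Deviating from a truthful bid can only lose payoff in a second-price auction — never gain.

$2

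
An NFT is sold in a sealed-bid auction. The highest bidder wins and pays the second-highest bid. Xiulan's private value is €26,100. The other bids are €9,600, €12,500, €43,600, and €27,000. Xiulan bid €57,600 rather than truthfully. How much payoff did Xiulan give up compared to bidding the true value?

The highest competing bid is €43,600.
Bidding truthfully at €26,100: the top bid is €43,600 (a rival), so Xiulan loses. Payoff = €0.
Bidding €57,600: Xiulan has the top bid, wins, and pays the second-highest bid €43,600. Payoff = €26,100 − €43,600 = -€17,500.
Regret = truthful payoff − actual payoff = €0 − -€17,500 = €17,500.

Payoff forgone: €17,500.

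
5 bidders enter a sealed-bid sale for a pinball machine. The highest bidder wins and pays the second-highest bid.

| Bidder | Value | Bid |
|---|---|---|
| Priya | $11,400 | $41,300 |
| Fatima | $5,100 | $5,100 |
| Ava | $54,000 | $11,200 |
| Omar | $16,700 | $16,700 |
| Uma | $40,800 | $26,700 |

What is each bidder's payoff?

Ordered from highest: Priya $41,300, then Uma $26,700, then Omar $16,700, then Ava $11,200, then Fatima $5,100.
Priya has the top bid and wins; the price is the second-highest bid, $26,700.
Priya's payoff = $11,400 − $26,700 = -$15,300. All other bidders lose, so their payoff is 0.

Payoffs: Priya -$15,300, Fatima $0, Ava $0, Omar $0, Uma $0.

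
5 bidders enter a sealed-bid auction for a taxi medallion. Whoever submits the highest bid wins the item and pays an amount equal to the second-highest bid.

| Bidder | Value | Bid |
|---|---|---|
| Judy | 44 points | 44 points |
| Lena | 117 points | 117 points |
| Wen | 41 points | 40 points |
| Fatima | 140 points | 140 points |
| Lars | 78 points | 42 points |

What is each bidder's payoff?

Bids in descending order: Fatima 140 points > Lena 117 points > Judy 44 points > Lars 42 points > Wen 40 points.
Fatima has the top bid and wins; the price is the second-highest bid, 117 points.
Fatima's payoff = 140 points − 117 points = 23 points. All other bidders lose, so their payoff is 0.

Payoffs: Judy 0 points, Lena 0 points, Wen 0 points, Fatima 23 points, Lars 0 points.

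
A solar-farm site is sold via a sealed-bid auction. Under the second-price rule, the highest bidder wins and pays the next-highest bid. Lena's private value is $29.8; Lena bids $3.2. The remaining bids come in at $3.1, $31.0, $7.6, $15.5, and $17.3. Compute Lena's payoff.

Highest competing bid: $31.0.
Lena's bid $3.2 is not the highest, so Lena loses, pays nothing, and earns zero payoff.

$0.0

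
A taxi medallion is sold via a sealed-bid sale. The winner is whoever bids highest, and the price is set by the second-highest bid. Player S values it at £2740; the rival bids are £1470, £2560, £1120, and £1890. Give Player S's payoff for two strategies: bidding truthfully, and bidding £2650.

(a) £180  (b) £180

The highest competing bid is £2560.
Bidding truthfully at £2740: Player S has the top bid, wins, and pays the second-highest bid £2560. Payoff = £2740 − £2560 = £180.
Bidding £2650: Player S has the top bid, wins, and pays the second-highest bid £2560. Payoff = £2740 − £2560 = £180.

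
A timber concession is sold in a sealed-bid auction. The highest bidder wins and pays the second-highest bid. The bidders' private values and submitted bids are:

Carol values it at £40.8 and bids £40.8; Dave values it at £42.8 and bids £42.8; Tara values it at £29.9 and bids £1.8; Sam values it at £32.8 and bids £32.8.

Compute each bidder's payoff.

Payoffs: Carol £0.0, Dave £2.0, Tara £0.0, Sam £0.0.

Sorted high to low: Dave £42.8, then Carol £40.8, then Sam £32.8, then Tara £1.8.
Dave has the top bid and wins; the price is the second-highest bid, £40.8.
Dave's payoff = £42.8 − £40.8 = £2.0. All other bidders lose, so their payoff is 0.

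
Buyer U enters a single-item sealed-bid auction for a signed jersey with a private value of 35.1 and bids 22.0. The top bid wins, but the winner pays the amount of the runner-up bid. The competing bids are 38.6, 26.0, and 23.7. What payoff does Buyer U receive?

Highest competing bid: 38.6.
Buyer U's bid 22.0 is not the highest, so Buyer U loses, pays nothing, and earns zero payoff.

Payoff = 0.0.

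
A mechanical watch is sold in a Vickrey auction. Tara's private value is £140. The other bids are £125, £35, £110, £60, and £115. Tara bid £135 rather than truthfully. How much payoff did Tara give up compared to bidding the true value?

Regret: £0.

The highest competing bid is £125.
Bidding truthfully at £140: Tara has the top bid, wins, and pays the second-highest bid £125. Payoff = £140 − £125 = £15.
Bidding £135: Tara has the top bid, wins, and pays the second-highest bid £125. Payoff = £140 − £125 = £15.
Regret = truthful payoff − actual payoff = £15 − £15 = £0.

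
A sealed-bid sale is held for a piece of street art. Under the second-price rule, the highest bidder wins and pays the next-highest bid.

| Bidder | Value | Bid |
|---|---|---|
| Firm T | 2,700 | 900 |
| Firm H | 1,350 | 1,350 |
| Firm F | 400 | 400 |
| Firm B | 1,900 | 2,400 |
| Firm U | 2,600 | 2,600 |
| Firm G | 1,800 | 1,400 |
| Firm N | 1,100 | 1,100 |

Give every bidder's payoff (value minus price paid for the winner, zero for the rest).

Bids in descending order: Firm U 2,600, then Firm B 2,400, then Firm G 1,400, then Firm H 1,350, then Firm N 1,100, then Firm T 900, then Firm F 400.
Firm U has the top bid and wins; the price is the second-highest bid, 2,400.
Firm U's payoff = 2,600 − 2,400 = 200. All other bidders lose, so their payoff is 0.

Payoffs: Firm T 0, Firm H 0, Firm F 0, Firm B 0, Firm U 200, Firm G 0, Firm N 0.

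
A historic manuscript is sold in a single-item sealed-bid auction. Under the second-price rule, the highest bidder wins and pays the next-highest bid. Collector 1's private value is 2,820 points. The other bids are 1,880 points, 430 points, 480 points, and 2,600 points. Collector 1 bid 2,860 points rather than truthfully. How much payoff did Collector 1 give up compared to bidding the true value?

Regret: 0 points.

The highest competing bid is 2,600 points.
Bidding truthfully at 2,820 points: Collector 1 has the top bid, wins, and pays the second-highest bid 2,600 points. Payoff = 2,820 points − 2,600 points = 220 points.
Bidding 2,860 points: Collector 1 has the top bid, wins, and pays the second-highest bid 2,600 points. Payoff = 2,820 points − 2,600 points = 220 points.
Regret = truthful payoff − actual payoff = 220 points − 220 points = 0 points.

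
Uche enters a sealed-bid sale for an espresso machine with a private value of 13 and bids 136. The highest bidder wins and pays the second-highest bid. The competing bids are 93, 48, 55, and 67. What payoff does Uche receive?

-80

Highest competing bid: 93.
Uche's bid 136 is the highest overall, so Uche wins and pays the second-highest bid, 93.
Payoff = value − price = 13 − 93 = -80.
Overbidding won the item at a price above value — truthful bidding would have avoided this loss.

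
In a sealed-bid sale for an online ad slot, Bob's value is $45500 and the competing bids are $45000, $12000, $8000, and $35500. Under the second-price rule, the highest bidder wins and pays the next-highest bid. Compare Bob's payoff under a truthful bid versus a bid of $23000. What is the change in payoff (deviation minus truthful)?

The highest competing bid is $45000.
Bidding truthfully at $45500: Bob has the top bid, wins, and pays the second-highest bid $45000. Payoff = $45500 − $45000 = $500.
Bidding $23000: the top bid is $45000 (a rival), so Bob loses. Payoff = $0.
Change = $0 − $500 = -$500.

Payoff change: -$500.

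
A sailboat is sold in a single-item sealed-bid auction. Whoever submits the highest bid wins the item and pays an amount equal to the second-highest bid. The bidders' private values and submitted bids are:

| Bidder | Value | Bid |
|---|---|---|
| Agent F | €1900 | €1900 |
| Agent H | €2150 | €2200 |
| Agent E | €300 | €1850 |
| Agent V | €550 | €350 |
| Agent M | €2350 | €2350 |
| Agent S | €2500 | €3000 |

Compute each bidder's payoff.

Bids in descending order: Agent S €3000 > Agent M €2350 > Agent H €2200 > Agent F €1900 > Agent E €1850 > Agent V €350.
Agent S has the top bid and wins; the price is the second-highest bid, €2350.
Agent S's payoff = €2500 − €2350 = €150. All other bidders lose, so their payoff is 0.

Payoffs: Agent F €0, Agent H €0, Agent E €0, Agent V €0, Agent M €0, Agent S €150.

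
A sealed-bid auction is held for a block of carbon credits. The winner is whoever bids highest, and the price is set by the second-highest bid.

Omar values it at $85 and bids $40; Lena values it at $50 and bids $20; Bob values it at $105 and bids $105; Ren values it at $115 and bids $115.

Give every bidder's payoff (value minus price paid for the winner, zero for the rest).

Ordered from highest: Ren $115, then Bob $105, then Omar $40, then Lena $20.
Ren has the top bid and wins; the price is the second-highest bid, $105.
Ren's payoff = $115 − $105 = $10. All other bidders lose, so their payoff is 0.

Omar $0, Lena $0, Bob $0, Ren $10.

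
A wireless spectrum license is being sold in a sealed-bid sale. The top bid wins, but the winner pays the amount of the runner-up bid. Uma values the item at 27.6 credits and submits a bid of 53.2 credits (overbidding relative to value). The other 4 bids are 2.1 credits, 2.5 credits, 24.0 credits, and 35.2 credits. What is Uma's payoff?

Highest competing bid: 35.2 credits.
Uma's bid 53.2 credits is the highest overall, so Uma wins and pays the second-highest bid, 35.2 credits.
Payoff = value − price = 27.6 credits − 35.2 credits = -7.6 credits.
Overbidding won the item at a price above value — truthful bidding would have avoided this loss.

Uma's payoff: -7.6 credits.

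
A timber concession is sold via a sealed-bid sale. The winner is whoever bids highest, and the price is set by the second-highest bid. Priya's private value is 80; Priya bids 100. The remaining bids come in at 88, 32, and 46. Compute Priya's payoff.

-8

Highest competing bid: 88.
Priya's bid 100 is the highest overall, so Priya wins and pays the second-highest bid, 88.
Payoff = value − price = 80 − 88 = -8.
Overbidding won the item at a price above value — truthful bidding would have avoided this loss.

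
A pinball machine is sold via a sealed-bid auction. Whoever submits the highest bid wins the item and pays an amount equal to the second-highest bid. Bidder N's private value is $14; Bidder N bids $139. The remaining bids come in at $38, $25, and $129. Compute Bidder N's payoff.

Highest competing bid: $129.
Bidder N's bid $139 is the highest overall, so Bidder N wins and pays the second-highest bid, $129.
Payoff = value − price = $14 − $129 = -$115.
Overbidding won the item at a price above value — truthful bidding would have avoided this loss.

Bidder N's payoff: -$115.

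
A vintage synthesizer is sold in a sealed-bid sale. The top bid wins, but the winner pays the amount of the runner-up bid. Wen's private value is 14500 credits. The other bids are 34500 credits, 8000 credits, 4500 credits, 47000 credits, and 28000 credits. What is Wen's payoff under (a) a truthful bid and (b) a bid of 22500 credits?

The highest competing bid is 47000 credits.
Bidding truthfully at 14500 credits: the top bid is 47000 credits (a rival), so Wen loses. Payoff = 0 credits.
Bidding 22500 credits: the top bid is 47000 credits (a rival), so Wen loses. Payoff = 0 credits.

Truthful: 0 credits; alternative: 0 credits.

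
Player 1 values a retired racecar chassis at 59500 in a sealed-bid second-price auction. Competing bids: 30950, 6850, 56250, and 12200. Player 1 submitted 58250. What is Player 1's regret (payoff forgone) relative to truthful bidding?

The highest competing bid is 56250.
Bidding truthfully at 59500: Player 1 has the top bid, wins, and pays the second-highest bid 56250. Payoff = 59500 − 56250 = 3250.
Bidding 58250: Player 1 has the top bid, wins, and pays the second-highest bid 56250. Payoff = 59500 − 56250 = 3250.
Regret = truthful payoff − actual payoff = 3250 − 3250 = 0.
The bid only affects whether you win, not the price — here both bids land on the same side of the top rival bid, so the deviation is payoff-neutral.

Payoff forgone: 0.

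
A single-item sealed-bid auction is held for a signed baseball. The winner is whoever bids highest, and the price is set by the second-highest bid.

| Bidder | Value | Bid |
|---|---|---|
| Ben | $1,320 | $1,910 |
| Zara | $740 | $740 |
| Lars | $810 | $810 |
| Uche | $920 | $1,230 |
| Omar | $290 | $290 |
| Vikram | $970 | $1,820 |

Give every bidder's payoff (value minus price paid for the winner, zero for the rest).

Payoffs: Ben -$500, Zara $0, Lars $0, Uche $0, Omar $0, Vikram $0.

Bids in descending order: Ben $1,910; Vikram $1,820; Uche $1,230; Lars $810; Zara $740; Omar $290.
Ben has the top bid and wins; the price is the second-highest bid, $1,820.
Ben's payoff = $1,320 − $1,820 = -$500. All other bidders lose, so their payoff is 0.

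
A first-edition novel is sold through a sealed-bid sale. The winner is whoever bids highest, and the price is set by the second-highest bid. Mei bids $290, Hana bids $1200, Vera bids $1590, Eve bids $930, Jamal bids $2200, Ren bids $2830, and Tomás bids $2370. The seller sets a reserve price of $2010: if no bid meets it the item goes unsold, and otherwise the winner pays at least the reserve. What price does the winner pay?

Ordered from highest: Ren $2830, then Tomás $2370, then Jamal $2200, then Vera $1590, then Hana $1200, then Eve $930, then Mei $290.
Ren has the highest bid, so Ren wins.
The second-highest bid is $2370, which exceeds the reserve, so that sets the price.

Price paid: $2370.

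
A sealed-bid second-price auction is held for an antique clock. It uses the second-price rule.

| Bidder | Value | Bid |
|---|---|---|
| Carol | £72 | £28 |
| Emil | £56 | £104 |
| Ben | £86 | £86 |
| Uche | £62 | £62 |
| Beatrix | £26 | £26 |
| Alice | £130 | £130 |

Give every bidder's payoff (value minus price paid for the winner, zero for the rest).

Sorted high to low: Alice £130; Emil £104; Ben £86; Uche £62; Carol £28; Beatrix £26.
Alice has the top bid and wins; the price is the second-highest bid, £104.
Alice's payoff = £130 − £104 = £26. All other bidders lose, so their payoff is 0.

Carol £0, Emil £0, Ben £0, Uche £0, Beatrix £0, Alice £26.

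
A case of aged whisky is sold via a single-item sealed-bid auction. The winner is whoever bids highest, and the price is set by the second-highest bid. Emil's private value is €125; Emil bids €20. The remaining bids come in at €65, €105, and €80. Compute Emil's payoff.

Emil's payoff: €0.

Highest competing bid: €105.
Emil's bid €20 is not the highest, so Emil loses, pays nothing, and earns zero payoff.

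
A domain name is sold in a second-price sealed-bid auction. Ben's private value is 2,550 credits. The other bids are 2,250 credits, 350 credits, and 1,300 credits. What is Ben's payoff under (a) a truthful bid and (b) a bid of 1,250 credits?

The highest competing bid is 2,250 credits.
Bidding truthfully at 2,550 credits: Ben has the top bid, wins, and pays the second-highest bid 2,250 credits. Payoff = 2,550 credits − 2,250 credits = 300 credits.
Bidding 1,250 credits: the top bid is 2,250 credits (a rival), so Ben loses. Payoff = 0 credits.

Truthful: 300 credits; alternative: 0 credits.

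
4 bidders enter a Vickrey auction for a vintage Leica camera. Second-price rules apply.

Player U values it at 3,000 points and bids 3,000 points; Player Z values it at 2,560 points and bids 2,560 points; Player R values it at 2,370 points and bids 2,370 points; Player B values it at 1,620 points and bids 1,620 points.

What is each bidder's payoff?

Player U 440 points, Player Z 0 points, Player R 0 points, Player B 0 points.

Bids in descending order: Player U 3,000 points > Player Z 2,560 points > Player R 2,370 points > Player B 1,620 points.
Player U has the top bid and wins; the price is the second-highest bid, 2,560 points.
Player U's payoff = 3,000 points − 2,560 points = 440 points. All other bidders lose, so their payoff is 0.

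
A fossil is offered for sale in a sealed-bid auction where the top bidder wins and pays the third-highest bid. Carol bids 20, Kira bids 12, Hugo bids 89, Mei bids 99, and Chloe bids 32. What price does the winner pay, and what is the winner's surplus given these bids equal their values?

The winner pays 32 for a surplus of 67.

Sorted high to low: Mei 99 > Hugo 89 > Chloe 32 > Carol 20 > Kira 12.
Mei is the highest bidder, so Mei wins.
Under the third-price rule, the price is the third-highest bid: 32.
Surplus = 99 − 32 = 67.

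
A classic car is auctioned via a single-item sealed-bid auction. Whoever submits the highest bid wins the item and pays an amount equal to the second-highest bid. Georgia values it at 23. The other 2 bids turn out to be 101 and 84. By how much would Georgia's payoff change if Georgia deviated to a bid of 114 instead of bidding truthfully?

-78

The highest competing bid is 101.
Bidding truthfully at 23: the top bid is 101 (a rival), so Georgia loses. Payoff = 0.
Bidding 114: Georgia has the top bid, wins, and pays the second-highest bid 101. Payoff = 23 − 101 = -78.
Change = -78 − 0 = -78.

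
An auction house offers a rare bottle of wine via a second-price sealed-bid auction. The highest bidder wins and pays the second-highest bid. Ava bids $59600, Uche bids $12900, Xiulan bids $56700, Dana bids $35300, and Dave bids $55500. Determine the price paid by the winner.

Sorted high to low: Ava $59600; Xiulan $56700; Dave $55500; Dana $35300; Uche $12900.
Ava has the highest bid, so Ava wins.
The second-highest bid is $56700, so that is what Ava pays.

The winner pays $56700.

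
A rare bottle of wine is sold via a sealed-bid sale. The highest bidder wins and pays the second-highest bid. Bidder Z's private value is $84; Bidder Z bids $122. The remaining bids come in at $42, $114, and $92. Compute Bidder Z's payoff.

Highest competing bid: $114.
Bidder Z's bid $122 is the highest overall, so Bidder Z wins and pays the second-highest bid, $114.
Payoff = value − price = $84 − $114 = -$30.

-$30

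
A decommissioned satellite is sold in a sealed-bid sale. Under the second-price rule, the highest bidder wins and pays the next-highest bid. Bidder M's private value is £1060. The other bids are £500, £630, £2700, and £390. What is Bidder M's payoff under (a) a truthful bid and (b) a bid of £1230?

The highest competing bid is £2700.
Bidding truthfully at £1060: the top bid is £2700 (a rival), so Bidder M loses. Payoff = £0.
Bidding £1230: the top bid is £2700 (a rival), so Bidder M loses. Payoff = £0.

Truthful: £0; alternative: £0.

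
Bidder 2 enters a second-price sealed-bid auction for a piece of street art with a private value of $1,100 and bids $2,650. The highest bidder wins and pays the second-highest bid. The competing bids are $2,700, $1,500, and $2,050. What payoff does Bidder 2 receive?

Highest competing bid: $2,700.
Bidder 2's bid $2,650 is not the highest, so Bidder 2 loses, pays nothing, and earns zero payoff.

The bidder's payoff: $0.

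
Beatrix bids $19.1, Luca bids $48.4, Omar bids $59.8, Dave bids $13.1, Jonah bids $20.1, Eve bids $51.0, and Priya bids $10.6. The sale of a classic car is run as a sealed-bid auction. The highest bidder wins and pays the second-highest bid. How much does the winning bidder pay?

Bids in descending order: Omar $59.8; Eve $51.0; Luca $48.4; Jonah $20.1; Beatrix $19.1; Dave $13.1; Priya $10.6.
Omar has the highest bid, so Omar wins.
The second-highest bid is $51.0, so that is what Omar pays.

$51.0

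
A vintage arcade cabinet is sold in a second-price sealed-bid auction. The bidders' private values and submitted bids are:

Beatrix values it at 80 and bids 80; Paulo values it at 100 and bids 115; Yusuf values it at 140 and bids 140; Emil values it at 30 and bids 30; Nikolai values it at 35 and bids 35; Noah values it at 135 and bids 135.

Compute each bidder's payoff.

Beatrix 0, Paulo 0, Yusuf 5, Emil 0, Nikolai 0, Noah 0.

Ranking the bids: Yusuf 140 > Noah 135 > Paulo 115 > Beatrix 80 > Nikolai 35 > Emil 30.
Yusuf has the top bid and wins; the price is the second-highest bid, 135.
Yusuf's payoff = 140 − 135 = 5. All other bidders lose, so their payoff is 0.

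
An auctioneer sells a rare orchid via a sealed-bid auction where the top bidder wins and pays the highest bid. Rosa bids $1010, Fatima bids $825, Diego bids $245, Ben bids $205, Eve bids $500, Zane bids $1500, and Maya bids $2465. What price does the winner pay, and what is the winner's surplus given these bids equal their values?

Price $2465; surplus $0.

Ordered from highest: Maya $2465 > Zane $1500 > Rosa $1010 > Fatima $825 > Eve $500 > Diego $245 > Ben $205.
Maya is the highest bidder, so Maya wins.
Under the first-price rule, the price is the highest bid: $2465.
Surplus = $2465 − $2465 = $0.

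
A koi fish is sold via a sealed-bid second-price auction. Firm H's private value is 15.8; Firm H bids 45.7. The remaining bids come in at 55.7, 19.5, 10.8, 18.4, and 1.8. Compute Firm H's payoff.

Highest competing bid: 55.7.
Firm H's bid 45.7 is not the highest, so Firm H loses, pays nothing, and earns zero payoff.

Firm H's payoff: 0.0.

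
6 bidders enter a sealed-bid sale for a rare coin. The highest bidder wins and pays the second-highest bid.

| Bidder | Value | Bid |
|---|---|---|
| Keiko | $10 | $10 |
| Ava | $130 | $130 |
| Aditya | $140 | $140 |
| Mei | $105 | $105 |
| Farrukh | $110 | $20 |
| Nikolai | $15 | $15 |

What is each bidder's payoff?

Bids in descending order: Aditya $140, then Ava $130, then Mei $105, then Farrukh $20, then Nikolai $15, then Keiko $10.
Aditya has the top bid and wins; the price is the second-highest bid, $130.
Aditya's payoff = $140 − $130 = $10. All other bidders lose, so their payoff is 0.

Keiko $0, Ava $0, Aditya $10, Mei $0, Farrukh $0, Nikolai $0.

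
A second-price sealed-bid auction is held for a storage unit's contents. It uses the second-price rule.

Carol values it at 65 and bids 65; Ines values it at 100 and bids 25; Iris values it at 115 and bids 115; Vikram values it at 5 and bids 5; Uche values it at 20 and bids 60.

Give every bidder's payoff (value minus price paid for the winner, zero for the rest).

Sorted high to low: Iris 115; Carol 65; Uche 60; Ines 25; Vikram 5.
Iris has the top bid and wins; the price is the second-highest bid, 65.
Iris's payoff = 115 − 65 = 50. All other bidders lose, so their payoff is 0.

Carol 0, Ines 0, Iris 50, Vikram 0, Uche 0.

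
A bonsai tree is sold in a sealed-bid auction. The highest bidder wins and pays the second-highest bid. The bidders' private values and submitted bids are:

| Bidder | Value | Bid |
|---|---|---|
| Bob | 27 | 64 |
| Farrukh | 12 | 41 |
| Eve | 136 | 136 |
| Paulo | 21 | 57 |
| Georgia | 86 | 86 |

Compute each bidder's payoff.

Bob 0, Farrukh 0, Eve 50, Paulo 0, Georgia 0.

Bids in descending order: Eve 136 > Georgia 86 > Bob 64 > Paulo 57 > Farrukh 41.
Eve has the top bid and wins; the price is the second-highest bid, 86.
Eve's payoff = 136 − 86 = 50. All other bidders lose, so their payoff is 0.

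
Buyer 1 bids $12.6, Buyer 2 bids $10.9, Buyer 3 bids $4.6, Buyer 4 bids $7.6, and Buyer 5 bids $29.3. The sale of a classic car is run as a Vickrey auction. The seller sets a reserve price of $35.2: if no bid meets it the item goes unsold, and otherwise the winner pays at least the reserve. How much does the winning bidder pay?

unsold

Ordered from highest: Buyer 5 $29.3 > Buyer 1 $12.6 > Buyer 2 $10.9 > Buyer 4 $7.6 > Buyer 3 $4.6.
The top bid $29.3 is below the reserve $35.2, so the item goes unsold and nothing is paid.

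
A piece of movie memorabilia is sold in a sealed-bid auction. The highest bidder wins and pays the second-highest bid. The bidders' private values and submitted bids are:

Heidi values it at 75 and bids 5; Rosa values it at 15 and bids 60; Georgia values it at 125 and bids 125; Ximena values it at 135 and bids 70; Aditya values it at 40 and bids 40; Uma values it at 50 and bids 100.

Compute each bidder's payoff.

Bids in descending order: Georgia 125; Uma 100; Ximena 70; Rosa 60; Aditya 40; Heidi 5.
Georgia has the top bid and wins; the price is the second-highest bid, 100.
Georgia's payoff = 125 − 100 = 25. All other bidders lose, so their payoff is 0.

Heidi 0, Rosa 0, Georgia 25, Ximena 0, Aditya 0, Uma 0.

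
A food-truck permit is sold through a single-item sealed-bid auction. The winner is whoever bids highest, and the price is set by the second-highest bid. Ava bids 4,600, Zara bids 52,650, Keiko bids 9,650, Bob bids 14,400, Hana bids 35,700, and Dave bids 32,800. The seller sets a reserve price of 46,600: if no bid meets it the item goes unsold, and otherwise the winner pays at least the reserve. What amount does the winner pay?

Ordered from highest: Zara 52,650, then Hana 35,700, then Dave 32,800, then Bob 14,400, then Keiko 9,650, then Ava 4,600.
Zara has the highest bid, so Zara wins.
The second-highest bid is 35,700, but the reserve 46,600 is higher, so the price is the reserve.

The winner pays 46,600.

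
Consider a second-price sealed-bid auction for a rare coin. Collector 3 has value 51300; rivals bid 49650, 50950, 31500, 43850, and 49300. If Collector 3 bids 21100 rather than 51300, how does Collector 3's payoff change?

Change in payoff: -350.

The highest competing bid is 50950.
Bidding truthfully at 51300: Collector 3 has the top bid, wins, and pays the second-highest bid 50950. Payoff = 51300 − 50950 = 350.
Bidding 21100: the top bid is 50950 (a rival), so Collector 3 loses. Payoff = 0.
Change = 0 − 350 = -350.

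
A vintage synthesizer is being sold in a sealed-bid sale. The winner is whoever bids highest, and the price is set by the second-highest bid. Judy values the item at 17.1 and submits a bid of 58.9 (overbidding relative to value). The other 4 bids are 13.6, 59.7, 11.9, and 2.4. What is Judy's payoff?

Highest competing bid: 59.7.
Judy's bid 58.9 is not the highest, so Judy loses, pays nothing, and earns zero payoff.

0.0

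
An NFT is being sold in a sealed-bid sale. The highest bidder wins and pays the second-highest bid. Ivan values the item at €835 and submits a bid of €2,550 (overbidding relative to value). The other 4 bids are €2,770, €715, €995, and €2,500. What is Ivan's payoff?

Highest competing bid: €2,770.
Ivan's bid €2,550 is not the highest, so Ivan loses, pays nothing, and earns zero payoff.

€0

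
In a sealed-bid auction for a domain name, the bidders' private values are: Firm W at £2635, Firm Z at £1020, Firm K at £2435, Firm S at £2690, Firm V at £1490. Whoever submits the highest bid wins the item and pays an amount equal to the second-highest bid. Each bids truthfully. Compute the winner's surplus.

£55

Ordered from highest: Firm S £2690; Firm W £2635; Firm K £2435; Firm V £1490; Firm Z £1020.
Firm S wins with the top bid and pays the second-highest, £2635.
Surplus = £2690 − £2635 = £55.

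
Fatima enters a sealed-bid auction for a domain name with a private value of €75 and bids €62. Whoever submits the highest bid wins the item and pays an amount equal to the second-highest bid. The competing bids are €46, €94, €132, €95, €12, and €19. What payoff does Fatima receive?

Highest competing bid: €132.
Fatima's bid €62 is not the highest, so Fatima loses, pays nothing, and earns zero payoff.

€0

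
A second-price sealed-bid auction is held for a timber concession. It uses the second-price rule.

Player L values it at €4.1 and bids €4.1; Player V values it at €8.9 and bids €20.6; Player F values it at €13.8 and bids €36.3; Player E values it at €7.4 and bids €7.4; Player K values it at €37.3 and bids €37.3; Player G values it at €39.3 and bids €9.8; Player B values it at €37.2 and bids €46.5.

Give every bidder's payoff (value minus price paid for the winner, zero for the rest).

Bids in descending order: Player B €46.5; Player K €37.3; Player F €36.3; Player V €20.6; Player G €9.8; Player E €7.4; Player L €4.1.
Player B has the top bid and wins; the price is the second-highest bid, €37.3.
Player B's payoff = €37.2 − €37.3 = -€0.1. All other bidders lose, so their payoff is 0.

Player L €0.0, Player V €0.0, Player F €0.0, Player E €0.0, Player K €0.0, Player G €0.0, Player B -€0.1.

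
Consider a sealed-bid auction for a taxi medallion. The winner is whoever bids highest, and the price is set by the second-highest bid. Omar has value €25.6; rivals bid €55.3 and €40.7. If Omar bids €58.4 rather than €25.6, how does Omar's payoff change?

The highest competing bid is €55.3.
Bidding truthfully at €25.6: the top bid is €55.3 (a rival), so Omar loses. Payoff = €0.0.
Bidding €58.4: Omar has the top bid, wins, and pays the second-highest bid €55.3. Payoff = €25.6 − €55.3 = -€29.7.
Change = -€29.7 − €0.0 = -€29.7.
Deviating from a truthful bid can only lose payoff in a second-price auction — never gain.

-€29.7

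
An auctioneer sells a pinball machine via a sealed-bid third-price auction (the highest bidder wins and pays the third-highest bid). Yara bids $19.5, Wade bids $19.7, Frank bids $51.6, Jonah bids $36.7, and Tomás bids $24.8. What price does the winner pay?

Sorted high to low: Frank $51.6 > Jonah $36.7 > Tomás $24.8 > Wade $19.7 > Yara $19.5.
Frank is the highest bidder, so Frank wins.
Under the third-price rule, the price is the third-highest bid: $24.8.

The winner pays $24.8.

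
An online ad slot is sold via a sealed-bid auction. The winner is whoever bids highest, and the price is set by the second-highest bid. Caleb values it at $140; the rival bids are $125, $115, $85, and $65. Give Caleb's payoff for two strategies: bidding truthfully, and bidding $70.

(a) $15  (b) $0

The highest competing bid is $125.
Bidding truthfully at $140: Caleb has the top bid, wins, and pays the second-highest bid $125. Payoff = $140 − $125 = $15.
Bidding $70: the top bid is $125 (a rival), so Caleb loses. Payoff = $0.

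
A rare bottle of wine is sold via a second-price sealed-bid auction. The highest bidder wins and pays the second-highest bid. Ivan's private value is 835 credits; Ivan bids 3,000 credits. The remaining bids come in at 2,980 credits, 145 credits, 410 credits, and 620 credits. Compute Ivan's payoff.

Payoff = -2,145 credits.

Highest competing bid: 2,980 credits.
Ivan's bid 3,000 credits is the highest overall, so Ivan wins and pays the second-highest bid, 2,980 credits.
Payoff = value − price = 835 credits − 2,980 credits = -2,145 credits.
Overbidding won the item at a price above value — truthful bidding would have avoided this loss.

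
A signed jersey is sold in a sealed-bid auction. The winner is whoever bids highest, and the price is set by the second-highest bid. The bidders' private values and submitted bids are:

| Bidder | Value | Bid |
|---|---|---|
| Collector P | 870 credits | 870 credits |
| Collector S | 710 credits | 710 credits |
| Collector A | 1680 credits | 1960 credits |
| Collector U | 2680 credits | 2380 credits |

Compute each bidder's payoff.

Payoffs: Collector P 0 credits, Collector S 0 credits, Collector A 0 credits, Collector U 720 credits.

Ordered from highest: Collector U 2380 credits > Collector A 1960 credits > Collector P 870 credits > Collector S 710 credits.
Collector U has the top bid and wins; the price is the second-highest bid, 1960 credits.
Collector U's payoff = 2680 credits − 1960 credits = 720 credits. All other bidders lose, so their payoff is 0.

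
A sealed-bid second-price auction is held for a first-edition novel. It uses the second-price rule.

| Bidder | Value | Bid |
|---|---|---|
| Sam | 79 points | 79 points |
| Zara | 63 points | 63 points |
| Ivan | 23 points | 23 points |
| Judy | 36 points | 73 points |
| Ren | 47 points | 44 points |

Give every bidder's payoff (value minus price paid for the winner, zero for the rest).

Sam 6 points, Zara 0 points, Ivan 0 points, Judy 0 points, Ren 0 points.

Ranking the bids: Sam 79 points > Judy 73 points > Zara 63 points > Ren 44 points > Ivan 23 points.
Sam has the top bid and wins; the price is the second-highest bid, 73 points.
Sam's payoff = 79 points − 73 points = 6 points. All other bidders lose, so their payoff is 0.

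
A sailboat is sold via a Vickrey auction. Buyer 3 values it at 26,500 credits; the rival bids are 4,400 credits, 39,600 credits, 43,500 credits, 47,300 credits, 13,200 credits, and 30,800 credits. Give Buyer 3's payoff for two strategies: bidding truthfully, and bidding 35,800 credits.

(a) 0 credits  (b) 0 credits

The highest competing bid is 47,300 credits.
Bidding truthfully at 26,500 credits: the top bid is 47,300 credits (a rival), so Buyer 3 loses. Payoff = 0 credits.
Bidding 35,800 credits: the top bid is 47,300 credits (a rival), so Buyer 3 loses. Payoff = 0 credits.
The bid only affects whether you win, not the price — here both bids land on the same side of the top rival bid, so the deviation is payoff-neutral.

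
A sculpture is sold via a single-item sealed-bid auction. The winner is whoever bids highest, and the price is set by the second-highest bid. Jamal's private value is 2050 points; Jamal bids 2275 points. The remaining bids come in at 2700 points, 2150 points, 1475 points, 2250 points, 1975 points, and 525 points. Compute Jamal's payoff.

Highest competing bid: 2700 points.
Jamal's bid 2275 points is not the highest, so Jamal loses, pays nothing, and earns zero payoff.

0 points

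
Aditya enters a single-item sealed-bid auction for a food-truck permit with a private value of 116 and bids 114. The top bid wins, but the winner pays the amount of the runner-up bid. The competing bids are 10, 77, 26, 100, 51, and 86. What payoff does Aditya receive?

Aditya's payoff: 16.

Highest competing bid: 100.
Aditya's bid 114 is the highest overall, so Aditya wins and pays the second-highest bid, 100.
Payoff = value − price = 116 − 100 = 16.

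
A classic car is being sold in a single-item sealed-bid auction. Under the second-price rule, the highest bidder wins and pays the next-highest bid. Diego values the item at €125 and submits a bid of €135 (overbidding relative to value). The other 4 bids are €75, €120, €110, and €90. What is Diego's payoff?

Highest competing bid: €120.
Diego's bid €135 is the highest overall, so Diego wins and pays the second-highest bid, €120.
Payoff = value − price = €125 − €120 = €5.

€5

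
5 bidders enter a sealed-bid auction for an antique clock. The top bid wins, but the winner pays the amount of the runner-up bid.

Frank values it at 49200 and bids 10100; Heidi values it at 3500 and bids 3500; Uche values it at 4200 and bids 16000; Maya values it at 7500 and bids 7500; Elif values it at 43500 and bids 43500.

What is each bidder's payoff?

Frank 0, Heidi 0, Uche 0, Maya 0, Elif 27500.

Ordered from highest: Elif 43500; Uche 16000; Frank 10100; Maya 7500; Heidi 3500.
Elif has the top bid and wins; the price is the second-highest bid, 16000.
Elif's payoff = 43500 − 16000 = 27500. All other bidders lose, so their payoff is 0.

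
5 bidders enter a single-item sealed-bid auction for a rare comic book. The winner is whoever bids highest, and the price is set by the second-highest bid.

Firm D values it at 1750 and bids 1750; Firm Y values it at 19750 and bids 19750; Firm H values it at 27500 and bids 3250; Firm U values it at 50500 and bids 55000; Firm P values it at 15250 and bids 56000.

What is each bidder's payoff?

Ranking the bids: Firm P 56000; Firm U 55000; Firm Y 19750; Firm H 3250; Firm D 1750.
Firm P has the top bid and wins; the price is the second-highest bid, 55000.
Firm P's payoff = 15250 − 55000 = -39750. All other bidders lose, so their payoff is 0.

Payoffs: Firm D 0, Firm Y 0, Firm H 0, Firm U 0, Firm P -39750.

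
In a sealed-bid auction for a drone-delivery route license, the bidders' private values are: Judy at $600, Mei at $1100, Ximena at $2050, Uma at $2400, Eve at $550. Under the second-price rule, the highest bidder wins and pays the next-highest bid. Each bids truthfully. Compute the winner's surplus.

Surplus = $350.

Sorted high to low: Uma $2400 > Ximena $2050 > Mei $1100 > Judy $600 > Eve $550.
Uma wins with the top bid and pays the second-highest, $2050.
Surplus = $2400 − $2050 = $350.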